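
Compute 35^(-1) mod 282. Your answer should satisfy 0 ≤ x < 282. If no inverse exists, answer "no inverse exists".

137

Run Euclid on (282, 35):
282 = 8·35 + 2
35 = 17·2 + 1
2 = 2·1 + 0
The gcd is 1. Working backward:
1 = 35 − 17·2
1 = −17·282 + 137·35
So 35·137 ≡ 1 (mod 282).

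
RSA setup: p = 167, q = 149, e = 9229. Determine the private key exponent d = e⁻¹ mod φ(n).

9405

φ(n) = (p−1)(q−1) = 166·148 = 24568.
Need d with 9229·d ≡ 1 (mod 24568). Apply the extended Euclidean algorithm:
24568 = 2*9229 + 6110
9229 = 1*6110 + 3119
6110 = 1*3119 + 2991
3119 = 1*2991 + 128
2991 = 23*128 + 47
128 = 2*47 + 34
47 = 1*34 + 13
34 = 2*13 + 8
13 = 1*8 + 5
8 = 1*5 + 3
5 = 1*3 + 2
3 = 1*2 + 1
2 = 2*1 + 0
Back-substitute:
1 = 3 − 2
1 = −5 + 2·3
1 = 2·8 − 3·5
1 = −3·13 + 5·8
1 = 5·34 − 13·13
1 = −13·47 + 18·34
1 = 18·128 − 49·47
1 = −49·2991 + 1145·128
1 = 1145·3119 − 1194·2991
1 = −1194·6110 + 2339·3119
1 = 2339·9229 − 3533·6110
1 = −3533·24568 + 9405·9229
So 9229·9405 ≡ 1 (mod 24568), hence d = 9405.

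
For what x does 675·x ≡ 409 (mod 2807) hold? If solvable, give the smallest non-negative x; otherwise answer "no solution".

First find gcd(675, 2807):
2807 = 4·675 + 107
675 = 6·107 + 33
107 = 3·33 + 8
33 = 4·8 + 1
8 = 8·1 + 0
gcd = 1, so a unique solution mod 2807 exists.
Back-substitute for the Bézout coefficients:
1 = 33 − 4·8
1 = −4·107 + 13·33
1 = 13·675 − 82·107
1 = −82·2807 + 341·675
So 675·(341) ≡ 1 (mod 2807), giving 675⁻¹ ≡ 341.
x ≡ 675⁻¹·409 ≡ 341·409 ≡ 1926 (mod 2807).

1926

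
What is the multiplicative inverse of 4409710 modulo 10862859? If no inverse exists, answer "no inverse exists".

1524721

Run Euclid on (10862859, 4409710):
10862859 = 2*4409710 + 2043439
4409710 = 2*2043439 + 322832
2043439 = 6*322832 + 106447
322832 = 3*106447 + 3491
106447 = 30*3491 + 1717
3491 = 2*1717 + 57
1717 = 30*57 + 7
57 = 8*7 + 1
7 = 7*1 + 0
Since gcd(4409710, 10862859) = 1, back-substitute to write 1 as a combination:
1 = 57 − 8·7
1 = −8·1717 + 241·57
1 = 241·3491 − 490·1717
1 = −490·106447 + 14941·3491
1 = 14941·322832 − 45313·106447
1 = −45313·2043439 + 286819·322832
1 = 286819·4409710 − 618951·2043439
1 = −618951·10862859 + 1524721·4409710
So 4409710·1524721 ≡ 1 (mod 10862859).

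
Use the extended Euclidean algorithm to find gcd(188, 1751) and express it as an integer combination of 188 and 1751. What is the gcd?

Repeated division:
1751 = 9·188 + 59
188 = 3·59 + 11
59 = 5·11 + 4
11 = 2·4 + 3
4 = 1·3 + 1
3 = 3·1 + 0
gcd(188, 1751) = 1.
Back-substituting:
1 = 4 − 3
1 = −11 + 3·4
1 = 3·59 − 16·11
1 = −16·188 + 51·59
1 = 51·1751 − 475·188
So 1 = (51)·1751 + (-475)·188.

1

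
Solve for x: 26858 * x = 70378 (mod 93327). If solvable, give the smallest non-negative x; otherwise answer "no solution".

no solution

gcd(26858, 93327):
93327 = 3·26858 + 12753
26858 = 2·12753 + 1352
12753 = 9·1352 + 585
1352 = 2·585 + 182
585 = 3·182 + 39
182 = 4·39 + 26
39 = 1·26 + 13
26 = 2·13 + 0
gcd = 13, but 13 ∤ 70378, so the congruence has no solution.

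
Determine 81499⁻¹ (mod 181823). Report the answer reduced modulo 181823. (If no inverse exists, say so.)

139557

Run Euclid on (181823, 81499):
181823 = 2·81499 + 18825
81499 = 4·18825 + 6199
18825 = 3·6199 + 228
6199 = 27·228 + 43
228 = 5·43 + 13
43 = 3·13 + 4
13 = 3·4 + 1
4 = 4·1 + 0
gcd = 1, so the inverse exists. Back-substitute:
1 = 13 − 3·4
1 = −3·43 + 10·13
1 = 10·228 − 53·43
1 = −53·6199 + 1441·228
1 = 1441·18825 − 4376·6199
1 = −4376·81499 + 18945·18825
1 = 18945·181823 − 42266·81499
Thus 81499·(-42266) ≡ 1 (mod 181823); reducing, -42266 mod 181823 = 139557.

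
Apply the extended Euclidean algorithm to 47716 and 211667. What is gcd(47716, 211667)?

Euclidean algorithm:
211667 = 4×47716 + 20803
47716 = 2×20803 + 6110
20803 = 3×6110 + 2473
6110 = 2×2473 + 1164
2473 = 2×1164 + 145
1164 = 8×145 + 4
145 = 36×4 + 1
4 = 4×1 + 0
gcd(47716, 211667) = 1.
Express as a combination:
1 = 145 − 36·4
1 = −36·1164 + 289·145
1 = 289·2473 − 614·1164
1 = −614·6110 + 1517·2473
1 = 1517·20803 − 5165·6110
1 = −5165·47716 + 11847·20803
1 = 11847·211667 − 52553·47716
So 1 = (11847)·211667 + (-52553)·47716.

1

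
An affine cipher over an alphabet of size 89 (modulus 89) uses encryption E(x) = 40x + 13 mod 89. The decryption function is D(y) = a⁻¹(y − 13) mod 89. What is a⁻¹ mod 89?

69

Apply the Euclidean algorithm to 89 and 40:
89 = 2×40 + 9
40 = 4×9 + 4
9 = 2×4 + 1
4 = 4×1 + 0
gcd = 1, so the inverse exists. Back-substitute:
1 = 9 − 2·4
1 = −2·40 + 9·9
1 = 9·89 − 20·40
So 40·(-20) ≡ 1 (mod 89), and -20 ≡ 69 (mod 89).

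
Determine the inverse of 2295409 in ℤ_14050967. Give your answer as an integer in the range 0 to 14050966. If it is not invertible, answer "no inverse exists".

11463944

Apply the Euclidean algorithm to 14050967 and 2295409:
14050967 = 6·2295409 + 278513
2295409 = 8·278513 + 67305
278513 = 4·67305 + 9293
67305 = 7·9293 + 2254
9293 = 4·2254 + 277
2254 = 8·277 + 38
277 = 7·38 + 11
38 = 3·11 + 5
11 = 2·5 + 1
5 = 5·1 + 0
Since gcd(2295409, 14050967) = 1, back-substitute to write 1 as a combination:
1 = 11 − 2·5
1 = −2·38 + 7·11
1 = 7·277 − 51·38
1 = −51·2254 + 415·277
1 = 415·9293 − 1711·2254
1 = −1711·67305 + 12392·9293
1 = 12392·278513 − 51279·67305
1 = −51279·2295409 + 422624·278513
1 = 422624·14050967 − 2587023·2295409
Hence 2295409⁻¹ ≡ -2587023 ≡ 11463944 (mod 14050967).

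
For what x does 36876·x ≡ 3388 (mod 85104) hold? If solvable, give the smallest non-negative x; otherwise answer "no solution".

gcd(36876, 85104):
85104 = 2·36876 + 11352
36876 = 3·11352 + 2820
11352 = 4·2820 + 72
2820 = 39·72 + 12
72 = 6·12 + 0
gcd = 12, but 12 ∤ 3388, so the congruence has no solution.

no solution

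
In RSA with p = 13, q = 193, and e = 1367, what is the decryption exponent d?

359

φ(n) = (p−1)(q−1) = 12·192 = 2304.
Need d with 1367·d ≡ 1 (mod 2304). Apply the extended Euclidean algorithm:
2304 = 1·1367 + 937
1367 = 1·937 + 430
937 = 2·430 + 77
430 = 5·77 + 45
77 = 1·45 + 32
45 = 1·32 + 13
32 = 2·13 + 6
13 = 2·6 + 1
6 = 6·1 + 0
Back-substitute:
1 = 13 − 2·6
1 = −2·32 + 5·13
1 = 5·45 − 7·32
1 = −7·77 + 12·45
1 = 12·430 − 67·77
1 = −67·937 + 146·430
1 = 146·1367 − 213·937
1 = −213·2304 + 359·1367
So 1367·359 ≡ 1 (mod 2304), hence d = 359.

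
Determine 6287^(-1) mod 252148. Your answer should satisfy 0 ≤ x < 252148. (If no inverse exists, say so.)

245731

Run Euclid on (252148, 6287):
252148 = 40·6287 + 668
6287 = 9·668 + 275
668 = 2·275 + 118
275 = 2·118 + 39
118 = 3·39 + 1
39 = 39·1 + 0
The gcd is 1. Working backward:
1 = 118 − 3·39
1 = −3·275 + 7·118
1 = 7·668 − 17·275
1 = −17·6287 + 160·668
1 = 160·252148 − 6417·6287
Thus 6287·(-6417) ≡ 1 (mod 252148); reducing, -6417 mod 252148 = 245731.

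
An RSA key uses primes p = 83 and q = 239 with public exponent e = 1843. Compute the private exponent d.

6703

φ(n) = (p−1)(q−1) = 82·238 = 19516.
Need d with 1843·d ≡ 1 (mod 19516). Apply the extended Euclidean algorithm:
19516 = 10·1843 + 1086
1843 = 1·1086 + 757
1086 = 1·757 + 329
757 = 2·329 + 99
329 = 3·99 + 32
99 = 3·32 + 3
32 = 10·3 + 2
3 = 1·2 + 1
2 = 2·1 + 0
Back-substitute:
1 = 3 − 2
1 = −32 + 11·3
1 = 11·99 − 34·32
1 = −34·329 + 113·99
1 = 113·757 − 260·329
1 = −260·1086 + 373·757
1 = 373·1843 − 633·1086
1 = −633·19516 + 6703·1843
So 1843·6703 ≡ 1 (mod 19516), hence d = 6703.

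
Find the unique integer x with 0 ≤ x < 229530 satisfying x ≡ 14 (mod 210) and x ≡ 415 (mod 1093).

112994

Write x = 14 + 210·k. Then 210·k ≡ 415 − 14 ≡ 401 (mod 1093).
Need 210⁻¹ mod 1093. Extended Euclid on (1093, 210):
1093 = 5*210 + 43
210 = 4*43 + 38
43 = 1*38 + 5
38 = 7*5 + 3
5 = 1*3 + 2
3 = 1*2 + 1
2 = 2*1 + 0
Back-substitute:
1 = 3 − 2
1 = −5 + 2·3
1 = 2·38 − 15·5
1 = −15·43 + 17·38
1 = 17·210 − 83·43
1 = −83·1093 + 432·210
210⁻¹ ≡ 432 (mod 1093), so k ≡ 432·401 ≡ 538 (mod 1093).
x = 14 + 210·538 = 112994.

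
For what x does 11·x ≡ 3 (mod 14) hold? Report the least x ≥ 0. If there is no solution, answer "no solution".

13

First find gcd(11, 14):
14 = 1×11 + 3
11 = 3×3 + 2
3 = 1×2 + 1
2 = 2×1 + 0
gcd = 1, so a unique solution mod 14 exists.
Back-substitute for the Bézout coefficients:
1 = 3 − 2
1 = −11 + 4·3
1 = 4·14 − 5·11
So 11·(-5) ≡ 1 (mod 14), giving 11⁻¹ ≡ 9.
x ≡ 11⁻¹·3 ≡ 9·3 ≡ 13 (mod 14).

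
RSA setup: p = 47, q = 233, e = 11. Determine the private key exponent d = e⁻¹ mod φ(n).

4851

φ(n) = (p−1)(q−1) = 46·232 = 10672.
Need d with 11·d ≡ 1 (mod 10672). Apply the extended Euclidean algorithm:
10672 = 970*11 + 2
11 = 5*2 + 1
2 = 2*1 + 0
Back-substitute:
1 = 11 − 5·2
1 = −5·10672 + 4851·11
So 11·4851 ≡ 1 (mod 10672), hence d = 4851.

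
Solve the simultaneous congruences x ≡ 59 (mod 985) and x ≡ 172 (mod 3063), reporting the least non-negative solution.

471874

Write x = 59 + 985·k. Then 985·k ≡ 172 − 59 ≡ 113 (mod 3063).
Need 985⁻¹ mod 3063. Extended Euclid on (3063, 985):
3063 = 3·985 + 108
985 = 9·108 + 13
108 = 8·13 + 4
13 = 3·4 + 1
4 = 4·1 + 0
Back-substitute:
1 = 13 − 3·4
1 = −3·108 + 25·13
1 = 25·985 − 228·108
1 = −228·3063 + 709·985
985⁻¹ ≡ 709 (mod 3063), so k ≡ 709·113 ≡ 479 (mod 3063).
x = 59 + 985·479 = 471874.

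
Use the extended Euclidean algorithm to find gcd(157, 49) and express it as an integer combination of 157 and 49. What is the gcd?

1

Repeated division:
157 = 3*49 + 10
49 = 4*10 + 9
10 = 1*9 + 1
9 = 9*1 + 0
gcd(157, 49) = 1.
Express as a combination:
1 = 10 − 9
1 = −49 + 5·10
1 = 5·157 − 16·49
So 1 = (5)·157 + (-16)·49.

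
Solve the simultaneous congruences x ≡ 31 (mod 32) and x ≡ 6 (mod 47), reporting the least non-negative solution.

Write x = 31 + 32·k. Then 32·k ≡ 6 − 31 ≡ 22 (mod 47).
Need 32⁻¹ mod 47. Extended Euclid on (47, 32):
47 = 1·32 + 15
32 = 2·15 + 2
15 = 7·2 + 1
2 = 2·1 + 0
Back-substitute:
1 = 15 − 7·2
1 = −7·32 + 15·15
1 = 15·47 − 22·32
32⁻¹ ≡ 25 (mod 47), so k ≡ 25·22 ≡ 33 (mod 47).
x = 31 + 32·33 = 1087.

1087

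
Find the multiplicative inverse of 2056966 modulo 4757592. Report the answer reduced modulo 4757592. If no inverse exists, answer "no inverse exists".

no inverse exists

Compute gcd(2056966, 4757592):
4757592 = 2*2056966 + 643660
2056966 = 3*643660 + 125986
643660 = 5*125986 + 13730
125986 = 9*13730 + 2416
13730 = 5*2416 + 1650
2416 = 1*1650 + 766
1650 = 2*766 + 118
766 = 6*118 + 58
118 = 2*58 + 2
58 = 29*2 + 0
Since gcd = 2 > 1, 2056966 is not a unit mod 4757592.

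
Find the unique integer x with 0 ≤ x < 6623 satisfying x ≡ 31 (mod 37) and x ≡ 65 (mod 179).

3287

Write x = 31 + 37·k. Then 37·k ≡ 65 − 31 ≡ 34 (mod 179).
Need 37⁻¹ mod 179. Extended Euclid on (179, 37):
179 = 4·37 + 31
37 = 1·31 + 6
31 = 5·6 + 1
6 = 6·1 + 0
Back-substitute:
1 = 31 − 5·6
1 = −5·37 + 6·31
1 = 6·179 − 29·37
37⁻¹ ≡ 150 (mod 179), so k ≡ 150·34 ≡ 88 (mod 179).
x = 31 + 37·88 = 3287.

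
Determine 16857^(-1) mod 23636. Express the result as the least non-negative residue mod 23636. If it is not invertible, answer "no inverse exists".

Extended Euclidean algorithm:
23636 = 1×16857 + 6779
16857 = 2×6779 + 3299
6779 = 2×3299 + 181
3299 = 18×181 + 41
181 = 4×41 + 17
41 = 2×17 + 7
17 = 2×7 + 3
7 = 2×3 + 1
3 = 3×1 + 0
gcd = 1, so the inverse exists. Back-substitute:
1 = 7 − 2·3
1 = −2·17 + 5·7
1 = 5·41 − 12·17
1 = −12·181 + 53·41
1 = 53·3299 − 966·181
1 = −966·6779 + 1985·3299
1 = 1985·16857 − 4936·6779
1 = −4936·23636 + 6921·16857
So 16857·6921 ≡ 1 (mod 23636).

6921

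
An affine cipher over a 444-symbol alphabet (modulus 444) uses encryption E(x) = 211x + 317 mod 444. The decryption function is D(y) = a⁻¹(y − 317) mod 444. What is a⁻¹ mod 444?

Run Euclid on (444, 211):
444 = 2×211 + 22
211 = 9×22 + 13
22 = 1×13 + 9
13 = 1×9 + 4
9 = 2×4 + 1
4 = 4×1 + 0
The gcd is 1. Working backward:
1 = 9 − 2·4
1 = −2·13 + 3·9
1 = 3·22 − 5·13
1 = −5·211 + 48·22
1 = 48·444 − 101·211
So 211·(-101) ≡ 1 (mod 444), and -101 ≡ 343 (mod 444).

343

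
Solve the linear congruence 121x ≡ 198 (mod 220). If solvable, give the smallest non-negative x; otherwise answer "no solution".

18

First find gcd(121, 220):
220 = 1×121 + 99
121 = 1×99 + 22
99 = 4×22 + 11
22 = 2×11 + 0
gcd = 11 and 11 | 198, so solutions exist. Divide through by 11: 11x ≡ 18 (mod 20).
Now find 11⁻¹ mod 20:
20 = 1×11 + 9
11 = 1×9 + 2
9 = 4×2 + 1
2 = 2×1 + 0
Back-substitute:
1 = 9 − 4·2
1 = −4·11 + 5·9
1 = 5·20 − 9·11
So 11·(-9) ≡ 1 (mod 20), i.e. 11⁻¹ ≡ 11.
Then x ≡ 11·18 ≡ 18 (mod 20); the smallest non-negative solution is x = 18.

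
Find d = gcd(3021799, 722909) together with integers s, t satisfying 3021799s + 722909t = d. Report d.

11

Apply Euclid's algorithm to 3021799 and 722909:
3021799 = 4×722909 + 130163
722909 = 5×130163 + 72094
130163 = 1×72094 + 58069
72094 = 1×58069 + 14025
58069 = 4×14025 + 1969
14025 = 7×1969 + 242
1969 = 8×242 + 33
242 = 7×33 + 11
33 = 3×11 + 0
gcd(3021799, 722909) = 11.
Express as a combination:
11 = 242 − 7·33
11 = −7·1969 + 57·242
11 = 57·14025 − 406·1969
11 = −406·58069 + 1681·14025
11 = 1681·72094 − 2087·58069
11 = −2087·130163 + 3768·72094
11 = 3768·722909 − 20927·130163
11 = −20927·3021799 + 87476·722909
So 11 = (-20927)·3021799 + (87476)·722909.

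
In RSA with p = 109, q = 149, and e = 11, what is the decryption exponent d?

14531

φ(n) = (p−1)(q−1) = 108·148 = 15984.
Need d with 11·d ≡ 1 (mod 15984). Apply the extended Euclidean algorithm:
15984 = 1453*11 + 1
11 = 11*1 + 0
Back-substitute:
1 = 15984 − 1453·11
So 11·(-1453) ≡ 1 (mod 15984), hence d ≡ -1453 ≡ 14531 (mod 15984).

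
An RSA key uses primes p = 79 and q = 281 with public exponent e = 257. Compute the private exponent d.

8753

φ(n) = (p−1)(q−1) = 78·280 = 21840.
Need d with 257·d ≡ 1 (mod 21840). Apply the extended Euclidean algorithm:
21840 = 84·257 + 252
257 = 1·252 + 5
252 = 50·5 + 2
5 = 2·2 + 1
2 = 2·1 + 0
Back-substitute:
1 = 5 − 2·2
1 = −2·252 + 101·5
1 = 101·257 − 103·252
1 = −103·21840 + 8753·257
So 257·8753 ≡ 1 (mod 21840), hence d = 8753.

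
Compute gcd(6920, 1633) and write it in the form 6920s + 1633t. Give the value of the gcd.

1

Repeated division:
6920 = 4*1633 + 388
1633 = 4*388 + 81
388 = 4*81 + 64
81 = 1*64 + 17
64 = 3*17 + 13
17 = 1*13 + 4
13 = 3*4 + 1
4 = 4*1 + 0
gcd(6920, 1633) = 1.
Back-substituting:
1 = 13 − 3·4
1 = −3·17 + 4·13
1 = 4·64 − 15·17
1 = −15·81 + 19·64
1 = 19·388 − 91·81
1 = −91·1633 + 383·388
1 = 383·6920 − 1623·1633
So 1 = (383)·6920 + (-1623)·1633.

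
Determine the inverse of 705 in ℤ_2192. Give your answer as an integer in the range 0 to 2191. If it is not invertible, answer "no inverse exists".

Apply the Euclidean algorithm to 2192 and 705:
2192 = 3*705 + 77
705 = 9*77 + 12
77 = 6*12 + 5
12 = 2*5 + 2
5 = 2*2 + 1
2 = 2*1 + 0
Since gcd(705, 2192) = 1, back-substitute to write 1 as a combination:
1 = 5 − 2·2
1 = −2·12 + 5·5
1 = 5·77 − 32·12
1 = −32·705 + 293·77
1 = 293·2192 − 911·705
Thus 705·(-911) ≡ 1 (mod 2192); reducing, -911 mod 2192 = 1281.

1281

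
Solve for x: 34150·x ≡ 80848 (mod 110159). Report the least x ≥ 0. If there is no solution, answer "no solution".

First find gcd(34150, 110159):
110159 = 3*34150 + 7709
34150 = 4*7709 + 3314
7709 = 2*3314 + 1081
3314 = 3*1081 + 71
1081 = 15*71 + 16
71 = 4*16 + 7
16 = 2*7 + 2
7 = 3*2 + 1
2 = 2*1 + 0
gcd = 1, so a unique solution mod 110159 exists.
Back-substitute for the Bézout coefficients:
1 = 7 − 3·2
1 = −3·16 + 7·7
1 = 7·71 − 31·16
1 = −31·1081 + 472·71
1 = 472·3314 − 1447·1081
1 = −1447·7709 + 3366·3314
1 = 3366·34150 − 14911·7709
1 = −14911·110159 + 48099·34150
So 34150·(48099) ≡ 1 (mod 110159), giving 34150⁻¹ ≡ 48099.
x ≡ 34150⁻¹·80848 ≡ 48099·80848 ≡ 95252 (mod 110159).

95252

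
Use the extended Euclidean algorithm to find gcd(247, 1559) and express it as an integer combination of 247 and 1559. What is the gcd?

Apply Euclid's algorithm to 1559 and 247:
1559 = 6·247 + 77
247 = 3·77 + 16
77 = 4·16 + 13
16 = 1·13 + 3
13 = 4·3 + 1
3 = 3·1 + 0
gcd(247, 1559) = 1.
Back-substituting:
1 = 13 − 4·3
1 = −4·16 + 5·13
1 = 5·77 − 24·16
1 = −24·247 + 77·77
1 = 77·1559 − 486·247
So 1 = (77)·1559 + (-486)·247.

1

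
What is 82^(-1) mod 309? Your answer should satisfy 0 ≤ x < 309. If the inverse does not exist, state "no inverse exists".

Run Euclid on (309, 82):
309 = 3*82 + 63
82 = 1*63 + 19
63 = 3*19 + 6
19 = 3*6 + 1
6 = 6*1 + 0
The gcd is 1. Working backward:
1 = 19 − 3·6
1 = −3·63 + 10·19
1 = 10·82 − 13·63
1 = −13·309 + 49·82
So 82·49 ≡ 1 (mod 309).

49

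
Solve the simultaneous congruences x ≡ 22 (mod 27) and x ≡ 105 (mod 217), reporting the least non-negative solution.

5530

Write x = 22 + 27·k. Then 27·k ≡ 105 − 22 ≡ 83 (mod 217).
Need 27⁻¹ mod 217. Extended Euclid on (217, 27):
217 = 8·27 + 1
27 = 27·1 + 0
Back-substitute:
1 = 217 − 8·27
27⁻¹ ≡ 209 (mod 217), so k ≡ 209·83 ≡ 204 (mod 217).
x = 22 + 27·204 = 5530.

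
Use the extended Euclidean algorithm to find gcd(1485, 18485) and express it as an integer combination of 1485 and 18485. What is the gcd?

5

Apply Euclid's algorithm to 18485 and 1485:
18485 = 12·1485 + 665
1485 = 2·665 + 155
665 = 4·155 + 45
155 = 3·45 + 20
45 = 2·20 + 5
20 = 4·5 + 0
gcd(1485, 18485) = 5.
Back-substituting:
5 = 45 − 2·20
5 = −2·155 + 7·45
5 = 7·665 − 30·155
5 = −30·1485 + 67·665
5 = 67·18485 − 834·1485
So 5 = (67)·18485 + (-834)·1485.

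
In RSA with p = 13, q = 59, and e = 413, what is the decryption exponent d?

φ(n) = (p−1)(q−1) = 12·58 = 696.
Need d with 413·d ≡ 1 (mod 696). Apply the extended Euclidean algorithm:
696 = 1×413 + 283
413 = 1×283 + 130
283 = 2×130 + 23
130 = 5×23 + 15
23 = 1×15 + 8
15 = 1×8 + 7
8 = 1×7 + 1
7 = 7×1 + 0
Back-substitute:
1 = 8 − 7
1 = −15 + 2·8
1 = 2·23 − 3·15
1 = −3·130 + 17·23
1 = 17·283 − 37·130
1 = −37·413 + 54·283
1 = 54·696 − 91·413
So 413·(-91) ≡ 1 (mod 696), hence d ≡ -91 ≡ 605 (mod 696).

605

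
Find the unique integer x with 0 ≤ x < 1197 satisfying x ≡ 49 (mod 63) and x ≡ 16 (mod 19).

301

Write x = 49 + 63·k. Then 63·k ≡ 16 − 49 ≡ 5 (mod 19).
Need 63⁻¹ mod 19. Extended Euclid on (19, 6):
19 = 3*6 + 1
6 = 6*1 + 0
Back-substitute:
1 = 19 − 3·6
63⁻¹ ≡ 16 (mod 19), so k ≡ 16·5 ≡ 4 (mod 19).
x = 49 + 63·4 = 301.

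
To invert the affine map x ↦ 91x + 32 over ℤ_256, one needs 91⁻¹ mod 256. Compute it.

gcd(256, 91) by repeated division:
256 = 2·91 + 74
91 = 1·74 + 17
74 = 4·17 + 6
17 = 2·6 + 5
6 = 1·5 + 1
5 = 5·1 + 0
Since gcd(91, 256) = 1, back-substitute to write 1 as a combination:
1 = 6 − 5
1 = −17 + 3·6
1 = 3·74 − 13·17
1 = −13·91 + 16·74
1 = 16·256 − 45·91
Thus 91·(-45) ≡ 1 (mod 256); reducing, -45 mod 256 = 211.

211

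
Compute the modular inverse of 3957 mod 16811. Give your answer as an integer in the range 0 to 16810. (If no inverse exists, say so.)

2018

gcd(16811, 3957) by repeated division:
16811 = 4·3957 + 983
3957 = 4·983 + 25
983 = 39·25 + 8
25 = 3·8 + 1
8 = 8·1 + 0
The gcd is 1. Working backward:
1 = 25 − 3·8
1 = −3·983 + 118·25
1 = 118·3957 − 475·983
1 = −475·16811 + 2018·3957
So 3957·2018 ≡ 1 (mod 16811).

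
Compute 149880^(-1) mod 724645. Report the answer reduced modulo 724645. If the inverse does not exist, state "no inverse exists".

no inverse exists

Compute gcd(149880, 724645):
724645 = 4*149880 + 125125
149880 = 1*125125 + 24755
125125 = 5*24755 + 1350
24755 = 18*1350 + 455
1350 = 2*455 + 440
455 = 1*440 + 15
440 = 29*15 + 5
15 = 3*5 + 0
The gcd is 5, not 1, hence no inverse exists.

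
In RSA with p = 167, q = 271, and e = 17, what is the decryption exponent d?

5273

φ(n) = (p−1)(q−1) = 166·270 = 44820.
Need d with 17·d ≡ 1 (mod 44820). Apply the extended Euclidean algorithm:
44820 = 2636·17 + 8
17 = 2·8 + 1
8 = 8·1 + 0
Back-substitute:
1 = 17 − 2·8
1 = −2·44820 + 5273·17
So 17·5273 ≡ 1 (mod 44820), hence d = 5273.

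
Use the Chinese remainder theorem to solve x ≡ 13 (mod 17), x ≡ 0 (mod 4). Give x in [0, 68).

64

Write x = 13 + 17·k. Then 17·k ≡ 0 − 13 ≡ 3 (mod 4).
Need 17⁻¹ mod 4. Extended Euclid on (4, 1):
4 = 4*1 + 0
17⁻¹ ≡ 1 (mod 4), so k ≡ 1·3 ≡ 3 (mod 4).
x = 13 + 17·3 = 64.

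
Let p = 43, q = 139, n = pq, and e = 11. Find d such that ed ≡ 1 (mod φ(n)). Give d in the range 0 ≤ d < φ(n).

φ(n) = (p−1)(q−1) = 42·138 = 5796.
Need d with 11·d ≡ 1 (mod 5796). Apply the extended Euclidean algorithm:
5796 = 526·11 + 10
11 = 1·10 + 1
10 = 10·1 + 0
Back-substitute:
1 = 11 − 10
1 = −5796 + 527·11
So 11·527 ≡ 1 (mod 5796), hence d = 527.

527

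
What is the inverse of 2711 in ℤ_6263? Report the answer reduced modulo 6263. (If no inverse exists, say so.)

gcd(6263, 2711) by repeated division:
6263 = 2*2711 + 841
2711 = 3*841 + 188
841 = 4*188 + 89
188 = 2*89 + 10
89 = 8*10 + 9
10 = 1*9 + 1
9 = 9*1 + 0
Since gcd(2711, 6263) = 1, back-substitute to write 1 as a combination:
1 = 10 − 9
1 = −89 + 9·10
1 = 9·188 − 19·89
1 = −19·841 + 85·188
1 = 85·2711 − 274·841
1 = −274·6263 + 633·2711
So 2711·633 ≡ 1 (mod 6263).

633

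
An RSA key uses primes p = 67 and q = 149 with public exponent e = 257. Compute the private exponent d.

φ(n) = (p−1)(q−1) = 66·148 = 9768.
Need d with 257·d ≡ 1 (mod 9768). Apply the extended Euclidean algorithm:
9768 = 38×257 + 2
257 = 128×2 + 1
2 = 2×1 + 0
Back-substitute:
1 = 257 − 128·2
1 = −128·9768 + 4865·257
So 257·4865 ≡ 1 (mod 9768), hence d = 4865.

4865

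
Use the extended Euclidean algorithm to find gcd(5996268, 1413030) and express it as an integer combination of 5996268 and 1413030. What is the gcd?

Euclidean algorithm:
5996268 = 4*1413030 + 344148
1413030 = 4*344148 + 36438
344148 = 9*36438 + 16206
36438 = 2*16206 + 4026
16206 = 4*4026 + 102
4026 = 39*102 + 48
102 = 2*48 + 6
48 = 8*6 + 0
gcd(5996268, 1413030) = 6.
Working backward:
6 = 102 − 2·48
6 = −2·4026 + 79·102
6 = 79·16206 − 318·4026
6 = −318·36438 + 715·16206
6 = 715·344148 − 6753·36438
6 = −6753·1413030 + 27727·344148
6 = 27727·5996268 − 117661·1413030
So 6 = (27727)·5996268 + (-117661)·1413030.

6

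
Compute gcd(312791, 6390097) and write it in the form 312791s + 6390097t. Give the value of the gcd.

1

Euclidean algorithm:
6390097 = 20·312791 + 134277
312791 = 2·134277 + 44237
134277 = 3·44237 + 1566
44237 = 28·1566 + 389
1566 = 4·389 + 10
389 = 38·10 + 9
10 = 1·9 + 1
9 = 9·1 + 0
gcd(312791, 6390097) = 1.
Back-substituting:
1 = 10 − 9
1 = −389 + 39·10
1 = 39·1566 − 157·389
1 = −157·44237 + 4435·1566
1 = 4435·134277 − 13462·44237
1 = −13462·312791 + 31359·134277
1 = 31359·6390097 − 640642·312791
So 1 = (31359)·6390097 + (-640642)·312791.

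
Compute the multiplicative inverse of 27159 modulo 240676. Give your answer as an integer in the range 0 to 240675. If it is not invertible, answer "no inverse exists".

Apply the Euclidean algorithm to 240676 and 27159:
240676 = 8·27159 + 23404
27159 = 1·23404 + 3755
23404 = 6·3755 + 874
3755 = 4·874 + 259
874 = 3·259 + 97
259 = 2·97 + 65
97 = 1·65 + 32
65 = 2·32 + 1
32 = 32·1 + 0
The gcd is 1. Working backward:
1 = 65 − 2·32
1 = −2·97 + 3·65
1 = 3·259 − 8·97
1 = −8·874 + 27·259
1 = 27·3755 − 116·874
1 = −116·23404 + 723·3755
1 = 723·27159 − 839·23404
1 = −839·240676 + 7435·27159
So 27159·7435 ≡ 1 (mod 240676).

7435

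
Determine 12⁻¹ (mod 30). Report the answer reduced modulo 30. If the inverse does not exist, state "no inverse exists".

no inverse exists

Euclidean algorithm on 30, 12:
30 = 2*12 + 6
12 = 2*6 + 0
The gcd is 6, not 1, hence no inverse exists.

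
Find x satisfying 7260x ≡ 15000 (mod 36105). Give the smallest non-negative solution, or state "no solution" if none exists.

2051

First find gcd(7260, 36105):
36105 = 4×7260 + 7065
7260 = 1×7065 + 195
7065 = 36×195 + 45
195 = 4×45 + 15
45 = 3×15 + 0
gcd = 15 and 15 | 15000, so solutions exist. Divide through by 15: 484x ≡ 1000 (mod 2407).
Now find 484⁻¹ mod 2407:
2407 = 4·484 + 471
484 = 1·471 + 13
471 = 36·13 + 3
13 = 4·3 + 1
3 = 3·1 + 0
Back-substitute:
1 = 13 − 4·3
1 = −4·471 + 145·13
1 = 145·484 − 149·471
1 = −149·2407 + 741·484
So 484⁻¹ ≡ 741 (mod 2407).
Then x ≡ 741·1000 ≡ 2051 (mod 2407); the smallest non-negative solution is x = 2051.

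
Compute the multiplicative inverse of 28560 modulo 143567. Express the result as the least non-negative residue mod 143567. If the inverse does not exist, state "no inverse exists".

80113

Run Euclid on (143567, 28560):
143567 = 5*28560 + 767
28560 = 37*767 + 181
767 = 4*181 + 43
181 = 4*43 + 9
43 = 4*9 + 7
9 = 1*7 + 2
7 = 3*2 + 1
2 = 2*1 + 0
The gcd is 1. Working backward:
1 = 7 − 3·2
1 = −3·9 + 4·7
1 = 4·43 − 19·9
1 = −19·181 + 80·43
1 = 80·767 − 339·181
1 = −339·28560 + 12623·767
1 = 12623·143567 − 63454·28560
Thus 28560·(-63454) ≡ 1 (mod 143567); reducing, -63454 mod 143567 = 80113.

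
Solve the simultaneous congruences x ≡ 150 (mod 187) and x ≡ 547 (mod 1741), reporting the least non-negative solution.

Write x = 150 + 187·k. Then 187·k ≡ 547 − 150 ≡ 397 (mod 1741).
Need 187⁻¹ mod 1741. Extended Euclid on (1741, 187):
1741 = 9·187 + 58
187 = 3·58 + 13
58 = 4·13 + 6
13 = 2·6 + 1
6 = 6·1 + 0
Back-substitute:
1 = 13 − 2·6
1 = −2·58 + 9·13
1 = 9·187 − 29·58
1 = −29·1741 + 270·187
187⁻¹ ≡ 270 (mod 1741), so k ≡ 270·397 ≡ 989 (mod 1741).
x = 150 + 187·989 = 185093.

185093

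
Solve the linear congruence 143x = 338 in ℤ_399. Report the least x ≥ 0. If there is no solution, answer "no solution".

First find gcd(143, 399):
399 = 2*143 + 113
143 = 1*113 + 30
113 = 3*30 + 23
30 = 1*23 + 7
23 = 3*7 + 2
7 = 3*2 + 1
2 = 2*1 + 0
gcd = 1, so a unique solution mod 399 exists.
Back-substitute for the Bézout coefficients:
1 = 7 − 3·2
1 = −3·23 + 10·7
1 = 10·30 − 13·23
1 = −13·113 + 49·30
1 = 49·143 − 62·113
1 = −62·399 + 173·143
So 143·(173) ≡ 1 (mod 399), giving 143⁻¹ ≡ 173.
x ≡ 143⁻¹·338 ≡ 173·338 ≡ 220 (mod 399).

220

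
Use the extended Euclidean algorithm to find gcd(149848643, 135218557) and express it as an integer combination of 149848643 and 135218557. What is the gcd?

Repeated division:
149848643 = 1*135218557 + 14630086
135218557 = 9*14630086 + 3547783
14630086 = 4*3547783 + 438954
3547783 = 8*438954 + 36151
438954 = 12*36151 + 5142
36151 = 7*5142 + 157
5142 = 32*157 + 118
157 = 1*118 + 39
118 = 3*39 + 1
39 = 39*1 + 0
gcd(149848643, 135218557) = 1.
Express as a combination:
1 = 118 − 3·39
1 = −3·157 + 4·118
1 = 4·5142 − 131·157
1 = −131·36151 + 921·5142
1 = 921·438954 − 11183·36151
1 = −11183·3547783 + 90385·438954
1 = 90385·14630086 − 372723·3547783
1 = −372723·135218557 + 3444892·14630086
1 = 3444892·149848643 − 3817615·135218557
So 1 = (3444892)·149848643 + (-3817615)·135218557.

1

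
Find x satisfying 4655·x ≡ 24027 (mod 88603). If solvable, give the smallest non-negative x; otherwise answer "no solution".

First find gcd(4655, 88603):
88603 = 19·4655 + 158
4655 = 29·158 + 73
158 = 2·73 + 12
73 = 6·12 + 1
12 = 12·1 + 0
gcd = 1, so a unique solution mod 88603 exists.
Back-substitute for the Bézout coefficients:
1 = 73 − 6·12
1 = −6·158 + 13·73
1 = 13·4655 − 383·158
1 = −383·88603 + 7290·4655
So 4655·(7290) ≡ 1 (mod 88603), giving 4655⁻¹ ≡ 7290.
x ≡ 4655⁻¹·24027 ≡ 7290·24027 ≡ 77302 (mod 88603).

77302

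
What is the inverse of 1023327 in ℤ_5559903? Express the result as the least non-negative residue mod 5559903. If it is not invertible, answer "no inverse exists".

no inverse exists

Euclidean algorithm on 5559903, 1023327:
5559903 = 5·1023327 + 443268
1023327 = 2·443268 + 136791
443268 = 3·136791 + 32895
136791 = 4·32895 + 5211
32895 = 6·5211 + 1629
5211 = 3·1629 + 324
1629 = 5·324 + 9
324 = 36·9 + 0
The gcd is 9, not 1, hence no inverse exists.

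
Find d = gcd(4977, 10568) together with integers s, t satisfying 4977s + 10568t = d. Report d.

1

Apply Euclid's algorithm to 10568 and 4977:
10568 = 2*4977 + 614
4977 = 8*614 + 65
614 = 9*65 + 29
65 = 2*29 + 7
29 = 4*7 + 1
7 = 7*1 + 0
gcd(4977, 10568) = 1.
Express as a combination:
1 = 29 − 4·7
1 = −4·65 + 9·29
1 = 9·614 − 85·65
1 = −85·4977 + 689·614
1 = 689·10568 − 1463·4977
So 1 = (689)·10568 + (-1463)·4977.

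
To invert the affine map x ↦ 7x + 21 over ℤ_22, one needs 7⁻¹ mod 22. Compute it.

19

gcd(22, 7) by repeated division:
22 = 3*7 + 1
7 = 7*1 + 0
gcd = 1, so the inverse exists. Back-substitute:
1 = 22 − 3·7
Hence 7⁻¹ ≡ -3 ≡ 19 (mod 22).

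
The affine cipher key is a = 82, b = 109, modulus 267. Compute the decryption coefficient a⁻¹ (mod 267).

Apply the Euclidean algorithm to 267 and 82:
267 = 3×82 + 21
82 = 3×21 + 19
21 = 1×19 + 2
19 = 9×2 + 1
2 = 2×1 + 0
The gcd is 1. Working backward:
1 = 19 − 9·2
1 = −9·21 + 10·19
1 = 10·82 − 39·21
1 = −39·267 + 127·82
So 82·127 ≡ 1 (mod 267).

127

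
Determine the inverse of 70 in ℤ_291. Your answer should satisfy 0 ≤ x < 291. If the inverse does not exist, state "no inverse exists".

Extended Euclidean algorithm:
291 = 4*70 + 11
70 = 6*11 + 4
11 = 2*4 + 3
4 = 1*3 + 1
3 = 3*1 + 0
gcd = 1, so the inverse exists. Back-substitute:
1 = 4 − 3
1 = −11 + 3·4
1 = 3·70 − 19·11
1 = −19·291 + 79·70
So 70·79 ≡ 1 (mod 291).

79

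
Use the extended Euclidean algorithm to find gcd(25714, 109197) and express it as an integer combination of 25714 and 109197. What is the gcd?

1

Repeated division:
109197 = 4×25714 + 6341
25714 = 4×6341 + 350
6341 = 18×350 + 41
350 = 8×41 + 22
41 = 1×22 + 19
22 = 1×19 + 3
19 = 6×3 + 1
3 = 3×1 + 0
gcd(25714, 109197) = 1.
Express as a combination:
1 = 19 − 6·3
1 = −6·22 + 7·19
1 = 7·41 − 13·22
1 = −13·350 + 111·41
1 = 111·6341 − 2011·350
1 = −2011·25714 + 8155·6341
1 = 8155·109197 − 34631·25714
So 1 = (8155)·109197 + (-34631)·25714.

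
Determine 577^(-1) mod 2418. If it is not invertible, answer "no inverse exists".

1165

Extended Euclidean algorithm:
2418 = 4*577 + 110
577 = 5*110 + 27
110 = 4*27 + 2
27 = 13*2 + 1
2 = 2*1 + 0
gcd = 1, so the inverse exists. Back-substitute:
1 = 27 − 13·2
1 = −13·110 + 53·27
1 = 53·577 − 278·110
1 = −278·2418 + 1165·577
So 577·1165 ≡ 1 (mod 2418).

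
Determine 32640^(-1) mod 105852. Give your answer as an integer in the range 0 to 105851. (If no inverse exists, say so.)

no inverse exists

Compute gcd(32640, 105852):
105852 = 3*32640 + 7932
32640 = 4*7932 + 912
7932 = 8*912 + 636
912 = 1*636 + 276
636 = 2*276 + 84
276 = 3*84 + 24
84 = 3*24 + 12
24 = 2*12 + 0
The gcd is 12, not 1, hence no inverse exists.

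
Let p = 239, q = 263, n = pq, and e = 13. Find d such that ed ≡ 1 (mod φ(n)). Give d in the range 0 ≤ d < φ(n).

φ(n) = (p−1)(q−1) = 238·262 = 62356.
Need d with 13·d ≡ 1 (mod 62356). Apply the extended Euclidean algorithm:
62356 = 4796·13 + 8
13 = 1·8 + 5
8 = 1·5 + 3
5 = 1·3 + 2
3 = 1·2 + 1
2 = 2·1 + 0
Back-substitute:
1 = 3 − 2
1 = −5 + 2·3
1 = 2·8 − 3·5
1 = −3·13 + 5·8
1 = 5·62356 − 23983·13
So 13·(-23983) ≡ 1 (mod 62356), hence d ≡ -23983 ≡ 38373 (mod 62356).

38373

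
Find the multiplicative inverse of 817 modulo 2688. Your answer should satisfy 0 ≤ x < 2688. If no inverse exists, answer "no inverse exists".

2257

Extended Euclidean algorithm:
2688 = 3×817 + 237
817 = 3×237 + 106
237 = 2×106 + 25
106 = 4×25 + 6
25 = 4×6 + 1
6 = 6×1 + 0
Since gcd(817, 2688) = 1, back-substitute to write 1 as a combination:
1 = 25 − 4·6
1 = −4·106 + 17·25
1 = 17·237 − 38·106
1 = −38·817 + 131·237
1 = 131·2688 − 431·817
Thus 817·(-431) ≡ 1 (mod 2688); reducing, -431 mod 2688 = 2257.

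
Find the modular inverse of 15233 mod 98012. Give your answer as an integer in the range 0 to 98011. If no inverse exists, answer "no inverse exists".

Apply the Euclidean algorithm to 98012 and 15233:
98012 = 6×15233 + 6614
15233 = 2×6614 + 2005
6614 = 3×2005 + 599
2005 = 3×599 + 208
599 = 2×208 + 183
208 = 1×183 + 25
183 = 7×25 + 8
25 = 3×8 + 1
8 = 8×1 + 0
gcd = 1, so the inverse exists. Back-substitute:
1 = 25 − 3·8
1 = −3·183 + 22·25
1 = 22·208 − 25·183
1 = −25·599 + 72·208
1 = 72·2005 − 241·599
1 = −241·6614 + 795·2005
1 = 795·15233 − 1831·6614
1 = −1831·98012 + 11781·15233
So 15233·11781 ≡ 1 (mod 98012).

11781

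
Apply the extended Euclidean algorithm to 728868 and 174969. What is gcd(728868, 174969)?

3

Repeated division:
728868 = 4·174969 + 28992
174969 = 6·28992 + 1017
28992 = 28·1017 + 516
1017 = 1·516 + 501
516 = 1·501 + 15
501 = 33·15 + 6
15 = 2·6 + 3
6 = 2·3 + 0
gcd(728868, 174969) = 3.
Working backward:
3 = 15 − 2·6
3 = −2·501 + 67·15
3 = 67·516 − 69·501
3 = −69·1017 + 136·516
3 = 136·28992 − 3877·1017
3 = −3877·174969 + 23398·28992
3 = 23398·728868 − 97469·174969
So 3 = (23398)·728868 + (-97469)·174969.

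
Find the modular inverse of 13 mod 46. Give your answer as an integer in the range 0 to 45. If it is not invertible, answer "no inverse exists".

gcd(46, 13) by repeated division:
46 = 3·13 + 7
13 = 1·7 + 6
7 = 1·6 + 1
6 = 6·1 + 0
gcd = 1, so the inverse exists. Back-substitute:
1 = 7 − 6
1 = −13 + 2·7
1 = 2·46 − 7·13
So 13·(-7) ≡ 1 (mod 46), and -7 ≡ 39 (mod 46).

39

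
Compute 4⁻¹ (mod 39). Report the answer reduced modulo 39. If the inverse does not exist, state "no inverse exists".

10

Apply the Euclidean algorithm to 39 and 4:
39 = 9·4 + 3
4 = 1·3 + 1
3 = 3·1 + 0
Since gcd(4, 39) = 1, back-substitute to write 1 as a combination:
1 = 4 − 3
1 = −39 + 10·4
So 4·10 ≡ 1 (mod 39).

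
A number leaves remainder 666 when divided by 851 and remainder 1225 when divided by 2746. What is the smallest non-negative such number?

1676285

Write x = 666 + 851·k. Then 851·k ≡ 1225 − 666 ≡ 559 (mod 2746).
Need 851⁻¹ mod 2746. Extended Euclid on (2746, 851):
2746 = 3·851 + 193
851 = 4·193 + 79
193 = 2·79 + 35
79 = 2·35 + 9
35 = 3·9 + 8
9 = 1·8 + 1
8 = 8·1 + 0
Back-substitute:
1 = 9 − 8
1 = −35 + 4·9
1 = 4·79 − 9·35
1 = −9·193 + 22·79
1 = 22·851 − 97·193
1 = −97·2746 + 313·851
851⁻¹ ≡ 313 (mod 2746), so k ≡ 313·559 ≡ 1969 (mod 2746).
x = 666 + 851·1969 = 1676285.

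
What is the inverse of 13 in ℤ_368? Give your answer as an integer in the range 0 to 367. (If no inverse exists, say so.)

85

Apply the Euclidean algorithm to 368 and 13:
368 = 28*13 + 4
13 = 3*4 + 1
4 = 4*1 + 0
The gcd is 1. Working backward:
1 = 13 − 3·4
1 = −3·368 + 85·13
So 13·85 ≡ 1 (mod 368).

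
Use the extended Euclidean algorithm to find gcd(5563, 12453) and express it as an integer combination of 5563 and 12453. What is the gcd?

1

Euclidean algorithm:
12453 = 2·5563 + 1327
5563 = 4·1327 + 255
1327 = 5·255 + 52
255 = 4·52 + 47
52 = 1·47 + 5
47 = 9·5 + 2
5 = 2·2 + 1
2 = 2·1 + 0
gcd(5563, 12453) = 1.
Express as a combination:
1 = 5 − 2·2
1 = −2·47 + 19·5
1 = 19·52 − 21·47
1 = −21·255 + 103·52
1 = 103·1327 − 536·255
1 = −536·5563 + 2247·1327
1 = 2247·12453 − 5030·5563
So 1 = (2247)·12453 + (-5030)·5563.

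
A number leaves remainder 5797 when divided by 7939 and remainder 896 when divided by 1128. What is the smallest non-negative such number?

Write x = 5797 + 7939·k. Then 7939·k ≡ 896 − 5797 ≡ 739 (mod 1128).
Need 7939⁻¹ mod 1128. Extended Euclid on (1128, 43):
1128 = 26*43 + 10
43 = 4*10 + 3
10 = 3*3 + 1
3 = 3*1 + 0
Back-substitute:
1 = 10 − 3·3
1 = −3·43 + 13·10
1 = 13·1128 − 341·43
7939⁻¹ ≡ 787 (mod 1128), so k ≡ 787·739 ≡ 673 (mod 1128).
x = 5797 + 7939·673 = 5348744.

5348744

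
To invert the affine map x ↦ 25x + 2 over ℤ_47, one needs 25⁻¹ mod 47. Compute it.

32

gcd(47, 25) by repeated division:
47 = 1·25 + 22
25 = 1·22 + 3
22 = 7·3 + 1
3 = 3·1 + 0
gcd = 1, so the inverse exists. Back-substitute:
1 = 22 − 7·3
1 = −7·25 + 8·22
1 = 8·47 − 15·25
So 25·(-15) ≡ 1 (mod 47), and -15 ≡ 32 (mod 47).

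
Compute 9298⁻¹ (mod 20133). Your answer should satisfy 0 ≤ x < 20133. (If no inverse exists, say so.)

gcd(20133, 9298) by repeated division:
20133 = 2·9298 + 1537
9298 = 6·1537 + 76
1537 = 20·76 + 17
76 = 4·17 + 8
17 = 2·8 + 1
8 = 8·1 + 0
The gcd is 1. Working backward:
1 = 17 − 2·8
1 = −2·76 + 9·17
1 = 9·1537 − 182·76
1 = −182·9298 + 1101·1537
1 = 1101·20133 − 2384·9298
Hence 9298⁻¹ ≡ -2384 ≡ 17749 (mod 20133).

17749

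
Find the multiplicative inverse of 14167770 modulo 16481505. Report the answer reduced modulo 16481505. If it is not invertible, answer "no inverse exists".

Compute gcd(14167770, 16481505):
16481505 = 1·14167770 + 2313735
14167770 = 6·2313735 + 285360
2313735 = 8·285360 + 30855
285360 = 9·30855 + 7665
30855 = 4·7665 + 195
7665 = 39·195 + 60
195 = 3·60 + 15
60 = 4·15 + 0
gcd(14167770, 16481505) = 15 ≠ 1, so 14167770 has no multiplicative inverse modulo 16481505.

no inverse exists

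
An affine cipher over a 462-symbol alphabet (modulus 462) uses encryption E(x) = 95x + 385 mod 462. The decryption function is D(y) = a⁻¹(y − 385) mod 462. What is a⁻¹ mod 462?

107

Run Euclid on (462, 95):
462 = 4·95 + 82
95 = 1·82 + 13
82 = 6·13 + 4
13 = 3·4 + 1
4 = 4·1 + 0
gcd = 1, so the inverse exists. Back-substitute:
1 = 13 − 3·4
1 = −3·82 + 19·13
1 = 19·95 − 22·82
1 = −22·462 + 107·95
So 95·107 ≡ 1 (mod 462).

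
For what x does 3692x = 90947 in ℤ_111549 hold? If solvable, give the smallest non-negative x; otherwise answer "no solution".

First find gcd(3692, 111549):
111549 = 30*3692 + 789
3692 = 4*789 + 536
789 = 1*536 + 253
536 = 2*253 + 30
253 = 8*30 + 13
30 = 2*13 + 4
13 = 3*4 + 1
4 = 4*1 + 0
gcd = 1, so a unique solution mod 111549 exists.
Back-substitute for the Bézout coefficients:
1 = 13 − 3·4
1 = −3·30 + 7·13
1 = 7·253 − 59·30
1 = −59·536 + 125·253
1 = 125·789 − 184·536
1 = −184·3692 + 861·789
1 = 861·111549 − 26014·3692
So 3692·(-26014) ≡ 1 (mod 111549), giving 3692⁻¹ ≡ 85535.
x ≡ 3692⁻¹·90947 ≡ 85535·90947 ≡ 59032 (mod 111549).

59032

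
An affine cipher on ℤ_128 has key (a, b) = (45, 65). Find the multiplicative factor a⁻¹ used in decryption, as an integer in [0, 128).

gcd(128, 45) by repeated division:
128 = 2·45 + 38
45 = 1·38 + 7
38 = 5·7 + 3
7 = 2·3 + 1
3 = 3·1 + 0
gcd = 1, so the inverse exists. Back-substitute:
1 = 7 − 2·3
1 = −2·38 + 11·7
1 = 11·45 − 13·38
1 = −13·128 + 37·45
So 45·37 ≡ 1 (mod 128).

37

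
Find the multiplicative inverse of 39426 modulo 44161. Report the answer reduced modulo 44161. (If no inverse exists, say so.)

7284

Run Euclid on (44161, 39426):
44161 = 1×39426 + 4735
39426 = 8×4735 + 1546
4735 = 3×1546 + 97
1546 = 15×97 + 91
97 = 1×91 + 6
91 = 15×6 + 1
6 = 6×1 + 0
The gcd is 1. Working backward:
1 = 91 − 15·6
1 = −15·97 + 16·91
1 = 16·1546 − 255·97
1 = −255·4735 + 781·1546
1 = 781·39426 − 6503·4735
1 = −6503·44161 + 7284·39426
So 39426·7284 ≡ 1 (mod 44161).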